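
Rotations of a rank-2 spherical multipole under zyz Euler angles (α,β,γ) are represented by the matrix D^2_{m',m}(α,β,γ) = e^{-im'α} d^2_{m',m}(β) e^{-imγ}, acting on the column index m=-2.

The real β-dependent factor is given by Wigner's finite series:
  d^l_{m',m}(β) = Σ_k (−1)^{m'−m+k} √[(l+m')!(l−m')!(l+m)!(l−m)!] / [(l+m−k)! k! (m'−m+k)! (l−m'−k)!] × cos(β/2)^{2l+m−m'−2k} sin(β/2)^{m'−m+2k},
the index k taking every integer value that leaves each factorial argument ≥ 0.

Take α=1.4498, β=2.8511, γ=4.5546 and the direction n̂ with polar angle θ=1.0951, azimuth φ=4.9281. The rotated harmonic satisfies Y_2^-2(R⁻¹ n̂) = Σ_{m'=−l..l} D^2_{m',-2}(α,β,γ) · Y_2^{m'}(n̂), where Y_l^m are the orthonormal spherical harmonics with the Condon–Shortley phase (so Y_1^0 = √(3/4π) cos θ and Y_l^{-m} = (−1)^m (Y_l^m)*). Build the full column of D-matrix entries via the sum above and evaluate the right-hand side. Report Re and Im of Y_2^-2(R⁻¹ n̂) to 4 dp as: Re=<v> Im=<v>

Need the full column D^2_{m',-2} for m'=−2..2 at α=1.4498, β=2.8511, γ=4.5546.
cos(β/2)=0.144736, sin(β/2)=0.989470
d^2_{-2,-2}: single k=0 term ⇒ +0.000439;  D = +0.000372-0.000232i
d^2_{-1,-2}: single k=0 term ⇒ -0.006000;  D = +0.002537+0.005437i
d^2_{0,-2}: single k=0 term ⇒ +0.050238;  D = -0.047757+0.015592i
d^2_{1,-2}: single k=0 term ⇒ -0.280424;  D = -0.054222-0.275132i
d^2_{2,-2}: single k=0 term ⇒ +0.958542;  D = +0.955948-0.070471i
Y_2^{m'}(θ=1.0951,φ=4.9281) and Σ D·Y over m':
  (+0.0004-0.0002i)·(-0.2773+0.1276i)  (+0.0025+0.0054i)·(+0.0673+0.3072i)  (-0.0478+0.0156i)·(-0.1170+0.0000i)  (-0.0542-0.2751i)·(-0.0673+0.3072i)  (+0.9559-0.0705i)·(-0.2773-0.1276i)
Y_2^-2(R⁻¹ n̂) = -0.181883-0.101188i

Re=-0.1819 Im=-0.1012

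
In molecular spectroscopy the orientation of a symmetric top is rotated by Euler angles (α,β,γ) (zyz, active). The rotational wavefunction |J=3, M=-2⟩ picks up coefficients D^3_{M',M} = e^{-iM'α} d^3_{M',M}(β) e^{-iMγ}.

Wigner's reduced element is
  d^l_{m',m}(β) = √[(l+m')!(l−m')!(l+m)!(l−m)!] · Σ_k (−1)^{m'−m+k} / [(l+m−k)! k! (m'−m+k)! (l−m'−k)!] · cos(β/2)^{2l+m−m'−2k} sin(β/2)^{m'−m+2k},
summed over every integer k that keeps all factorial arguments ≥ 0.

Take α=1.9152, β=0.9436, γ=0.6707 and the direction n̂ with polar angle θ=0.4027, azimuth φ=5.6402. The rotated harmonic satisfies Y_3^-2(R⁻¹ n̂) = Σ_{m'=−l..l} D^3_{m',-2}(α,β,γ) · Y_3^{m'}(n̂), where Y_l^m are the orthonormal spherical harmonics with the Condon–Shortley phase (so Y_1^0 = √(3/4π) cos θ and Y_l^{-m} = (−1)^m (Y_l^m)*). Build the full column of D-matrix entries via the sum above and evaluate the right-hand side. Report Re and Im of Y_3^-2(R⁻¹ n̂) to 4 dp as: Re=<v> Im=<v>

Need the full column D^3_{m',-2} for m'=−3..3 at α=1.9152, β=0.9436, γ=0.6707.
cos(β/2)=0.890752, sin(β/2)=0.454490
d^3_{-3,-2}: single k=1 term ⇒ +0.624286;  D = +0.433233+0.449491i
d^3_{-2,-2}: k∈[0..1] ⇒ +0.499505 -0.650198 = -0.150693;  D = -0.066821+0.135069i
d^3_{-1,-2}: k∈[0..1] ⇒ -0.805950 +0.419637 = -0.386312;  D = +0.383760+0.044331i
d^3_{0,-2}: k∈[0..1] ⇒ +0.712257 -0.185427 = +0.526830;  D = +0.119796+0.513029i
d^3_{1,-2}: k∈[0..1] ⇒ -0.419637 +0.054624 = -0.365014;  D = -0.306555+0.198139i
d^3_{2,-2}: k∈[0..1] ⇒ +0.169271 -0.008813 = +0.160457;  D = -0.127485-0.097437i
d^3_{3,-2}: single k=0 term ⇒ -0.042311;  D = +0.012834-0.040318i
Y_3^{m'}(θ=0.4027,φ=5.6402) and Σ D·Y over m':
  (+0.4332+0.4495i)·(-0.0088+0.0235i)  (-0.0668+0.1351i)·(+0.0406+0.1386i)  (+0.3838+0.0443i)·(+0.3276+0.2454i)  (+0.1198+0.5130i)·(+0.4230+0.0000i)  (-0.3066+0.1981i)·(-0.3276+0.2454i)  (-0.1275-0.0974i)·(+0.0406-0.1386i)  (+0.0128-0.0403i)·(+0.0088+0.0235i)
Y_3^-2(R⁻¹ n̂) = +0.163883+0.201683i

Re=0.1639 Im=0.2017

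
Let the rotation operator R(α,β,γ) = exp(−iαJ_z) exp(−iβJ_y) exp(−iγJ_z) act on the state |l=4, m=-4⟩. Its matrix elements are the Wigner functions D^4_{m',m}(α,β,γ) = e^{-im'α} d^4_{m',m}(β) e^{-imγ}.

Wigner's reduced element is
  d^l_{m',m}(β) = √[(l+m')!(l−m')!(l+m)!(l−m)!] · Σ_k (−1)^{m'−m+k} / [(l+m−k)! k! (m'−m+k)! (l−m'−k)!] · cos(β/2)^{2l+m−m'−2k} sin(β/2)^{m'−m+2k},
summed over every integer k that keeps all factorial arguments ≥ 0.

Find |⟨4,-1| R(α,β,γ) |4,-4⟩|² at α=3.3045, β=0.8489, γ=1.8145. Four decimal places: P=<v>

Split into d^4_{-1,-4}(β=0.8489) × two z-phases.
Half-angle: c=0.911265, s=0.411820. N=√(6·120·1·40320)=5387.986637
Admissible k: 0..0 (factorial args all ≥0)
  k=0: (−1)^3·5387.9866/(720)·0.9113^5·0.4118^3 = -0.328428
d^4_{-1,-4}(0.8489) = -0.328428
|D^4_{-1,-4}|² = |d^4_{-1,-4}(β)|² = (-0.328428)² = 0.107865 (the z-rotation phases have unit modulus)

P=0.1079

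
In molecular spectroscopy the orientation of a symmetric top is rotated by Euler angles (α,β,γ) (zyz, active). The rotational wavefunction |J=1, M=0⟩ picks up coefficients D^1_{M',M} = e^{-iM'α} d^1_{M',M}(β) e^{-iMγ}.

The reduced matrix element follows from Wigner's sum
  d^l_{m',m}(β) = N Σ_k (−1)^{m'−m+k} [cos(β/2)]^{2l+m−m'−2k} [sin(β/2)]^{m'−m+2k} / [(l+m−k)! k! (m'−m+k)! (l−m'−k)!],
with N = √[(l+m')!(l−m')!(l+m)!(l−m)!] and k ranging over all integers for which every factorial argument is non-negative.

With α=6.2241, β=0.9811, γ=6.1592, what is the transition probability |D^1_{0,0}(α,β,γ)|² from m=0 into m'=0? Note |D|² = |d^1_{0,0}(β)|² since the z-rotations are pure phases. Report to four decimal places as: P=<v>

Split into d^1_{0,0}(β=0.9811) × two z-phases.
c=cos(0.9811/2)=0.882074, s=sin(0.9811/2)=0.471111; N=√[1·1·1·1]=1.000000
k∈{0,1} keeps every argument non-negative
  k=0: (−1)^0·1.0000/(1)·0.8821^2·0.4711^0 = +0.778054
  k=1: (−1)^1·1.0000/(1)·0.8821^0·0.4711^2 = -0.221946
d^1_{0,0}(0.9811) = +0.778054 -0.221946 = +0.556109
|D^1_{0,0}|² = |d^1_{0,0}(β)|² = (+0.556109)² = 0.309257 (the z-rotation phases have unit modulus)

P=0.3093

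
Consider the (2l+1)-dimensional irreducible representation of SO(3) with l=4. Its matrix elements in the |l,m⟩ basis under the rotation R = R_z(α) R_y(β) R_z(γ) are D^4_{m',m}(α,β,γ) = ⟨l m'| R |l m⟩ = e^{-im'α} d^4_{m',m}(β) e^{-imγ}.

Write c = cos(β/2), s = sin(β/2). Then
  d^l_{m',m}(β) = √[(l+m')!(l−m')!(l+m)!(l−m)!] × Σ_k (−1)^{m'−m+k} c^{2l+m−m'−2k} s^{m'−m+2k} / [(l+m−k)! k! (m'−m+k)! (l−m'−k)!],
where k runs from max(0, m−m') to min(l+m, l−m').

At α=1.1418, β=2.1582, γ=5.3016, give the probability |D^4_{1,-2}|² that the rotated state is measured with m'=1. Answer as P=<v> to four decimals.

Split into d^4_{1,-2}(β=2.1582) × two z-phases.
c=cos(2.1582/2)=0.472122, s=sin(2.1582/2)=0.881533; N=√[120·6·2·720]=1018.233765
Admissible k: 0..2 (factorial args all ≥0)
  k=0: (−1)^3·1018.2338/(72)·0.4721^5·0.8815^3 = -0.227249
  k=1: (−1)^4·1018.2338/(48)·0.4721^3·0.8815^5 = +1.188399
  k=2: (−1)^5·1018.2338/(240)·0.4721^1·0.8815^7 = -0.828631
d^4_{1,-2}(2.1582) = -0.227249 +1.188399 -0.828631 = +0.132519
|D^4_{1,-2}|² = |d^4_{1,-2}(β)|² = (+0.132519)² = 0.017561 (the z-rotation phases have unit modulus)

P=0.0176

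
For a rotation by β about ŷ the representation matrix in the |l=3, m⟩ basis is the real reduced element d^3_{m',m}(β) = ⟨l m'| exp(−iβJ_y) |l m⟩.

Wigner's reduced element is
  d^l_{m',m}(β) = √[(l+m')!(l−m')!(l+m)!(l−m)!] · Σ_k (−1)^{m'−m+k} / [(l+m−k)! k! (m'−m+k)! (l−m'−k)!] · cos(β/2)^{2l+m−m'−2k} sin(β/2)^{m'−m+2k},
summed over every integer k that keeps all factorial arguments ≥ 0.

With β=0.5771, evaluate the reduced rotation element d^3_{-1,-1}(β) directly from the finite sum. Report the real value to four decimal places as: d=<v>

d=0.2652

d^3_{-1,-1}(β=0.5771) via Wigner's sum:
With c≡cos(β/2)=0.958657 and s≡sin(β/2)=0.284562, N=[2·24·2·24]^{1/2}=48.000000
The bounds max(0,m−m')=0 and min(l+m,l−m')=2 give 3 terms
  k=0: (−1)^0·48.0000/(48)·0.9587^6·0.2846^0 = +0.776213
  k=1: (−1)^1·48.0000/(6)·0.9587^4·0.2846^2 = -0.547141
  k=2: (−1)^2·48.0000/(8)·0.9587^2·0.2846^4 = +0.036157
d^3_{-1,-1}(0.5771) = +0.776213 -0.547141 +0.036157 = +0.265229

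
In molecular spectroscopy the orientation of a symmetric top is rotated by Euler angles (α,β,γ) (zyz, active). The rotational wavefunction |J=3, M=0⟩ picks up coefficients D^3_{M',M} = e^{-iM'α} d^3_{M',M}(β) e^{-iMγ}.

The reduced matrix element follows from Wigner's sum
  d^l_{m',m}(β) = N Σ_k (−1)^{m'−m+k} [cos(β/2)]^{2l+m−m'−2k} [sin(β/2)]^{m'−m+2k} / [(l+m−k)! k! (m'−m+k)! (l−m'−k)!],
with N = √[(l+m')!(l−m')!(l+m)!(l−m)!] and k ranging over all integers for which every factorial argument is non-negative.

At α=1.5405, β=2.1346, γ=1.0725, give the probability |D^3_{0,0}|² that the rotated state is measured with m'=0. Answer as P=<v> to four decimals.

P=0.1764

First d^3_{0,0}(β=2.1346), then the phase factors e^{-i(0)α} and e^{-i(0)γ}:
c=cos(2.1346/2)=0.482491, s=sin(2.1346/2)=0.875901; N=√[6·6·6·6]=36.000000
Admissible k: 0..3 (factorial args all ≥0)
  k=0: (−1)^0·36.0000/(36)·0.4825^6·0.8759^0 = +0.012616
  k=1: (−1)^1·36.0000/(4)·0.4825^4·0.8759^2 = -0.374205
  k=2: (−1)^2·36.0000/(4)·0.4825^2·0.8759^4 = +1.233221
  k=3: (−1)^3·36.0000/(36)·0.4825^0·0.8759^6 = -0.451575
d^3_{0,0}(2.1346) = +0.012616 -0.374205 +1.233221 -0.451575 = +0.420057
|D^3_{0,0}|² = |d^3_{0,0}(β)|² = (+0.420057)² = 0.176448 (the z-rotation phases have unit modulus)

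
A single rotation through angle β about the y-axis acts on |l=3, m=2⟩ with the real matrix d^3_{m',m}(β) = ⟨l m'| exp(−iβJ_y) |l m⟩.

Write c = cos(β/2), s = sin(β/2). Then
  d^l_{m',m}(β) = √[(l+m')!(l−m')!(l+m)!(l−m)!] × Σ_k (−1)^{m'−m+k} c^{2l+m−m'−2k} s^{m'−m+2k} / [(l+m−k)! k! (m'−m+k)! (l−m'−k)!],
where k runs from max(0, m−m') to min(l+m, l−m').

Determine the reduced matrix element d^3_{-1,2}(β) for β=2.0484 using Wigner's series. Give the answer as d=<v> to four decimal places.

d^3_{-1,2}(β=2.0484) via Wigner's sum:
c=cos(2.0484/2)=0.519782, s=sin(2.0484/2)=0.854299; N=√[2·24·120·1]=75.894664
Admissible k: 3..4 (factorial args all ≥0)
  k=3: (−1)^0·75.8947/(12)·0.5198^3·0.8543^3 = +0.553763
  k=4: (−1)^1·75.8947/(24)·0.5198^1·0.8543^5 = -0.747946
d^3_{-1,2}(2.0484) = +0.553763 -0.747946 = -0.194183

d=-0.1942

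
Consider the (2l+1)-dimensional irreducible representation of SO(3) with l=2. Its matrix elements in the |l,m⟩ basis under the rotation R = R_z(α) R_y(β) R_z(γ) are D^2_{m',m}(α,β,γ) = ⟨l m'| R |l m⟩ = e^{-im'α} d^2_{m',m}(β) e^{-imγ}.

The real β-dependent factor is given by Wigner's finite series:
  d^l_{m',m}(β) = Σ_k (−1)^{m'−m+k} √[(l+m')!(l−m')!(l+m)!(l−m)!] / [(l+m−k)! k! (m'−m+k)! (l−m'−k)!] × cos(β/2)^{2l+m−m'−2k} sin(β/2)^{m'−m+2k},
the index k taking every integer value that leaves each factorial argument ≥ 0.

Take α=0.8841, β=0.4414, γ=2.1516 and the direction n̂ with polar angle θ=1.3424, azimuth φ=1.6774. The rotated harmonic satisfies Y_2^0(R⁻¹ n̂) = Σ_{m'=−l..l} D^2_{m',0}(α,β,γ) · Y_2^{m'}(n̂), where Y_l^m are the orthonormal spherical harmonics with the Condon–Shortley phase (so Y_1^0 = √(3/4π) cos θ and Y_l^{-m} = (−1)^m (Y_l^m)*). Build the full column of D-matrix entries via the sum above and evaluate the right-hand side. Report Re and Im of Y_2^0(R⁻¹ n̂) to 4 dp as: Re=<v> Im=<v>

Re=-0.0820 Im=0.0000

Need the full column D^2_{m',0} for m'=−2..2 at α=0.8841, β=0.4414, γ=2.1516.
cos(β/2)=0.975744, sin(β/2)=0.218913
d^2_{-2,0}: single k=2 term ⇒ +0.111761;  D = -0.021919+0.109590i
d^2_{-1,0}: k∈[1..2] ⇒ +0.498144 -0.025074 = +0.473070;  D = +0.299920+0.365846i
d^2_{0,0}: k∈[0..2] ⇒ +0.906451 -0.182505 +0.002297 = +0.726243;  D = +0.726243+0.000000i
d^2_{1,0}: k∈[0..1] ⇒ -0.498144 +0.025074 = -0.473070;  D = -0.299920+0.365846i
d^2_{2,0}: single k=0 term ⇒ +0.111761;  D = -0.021919-0.109590i
Y_2^{m'}(θ=1.3424,φ=1.6774) and Σ D·Y over m':
  (-0.0219+0.1096i)·(-0.3582+0.0775i)  (+0.2999+0.3658i)·(-0.0181-0.1694i)  (+0.7262+0.0000i)·(-0.2669+0.0000i)  (-0.2999+0.3658i)·(+0.0181-0.1694i)  (-0.0219-0.1096i)·(-0.3582-0.0775i)
Y_2^0(R⁻¹ n̂) = -0.082039+0.000000i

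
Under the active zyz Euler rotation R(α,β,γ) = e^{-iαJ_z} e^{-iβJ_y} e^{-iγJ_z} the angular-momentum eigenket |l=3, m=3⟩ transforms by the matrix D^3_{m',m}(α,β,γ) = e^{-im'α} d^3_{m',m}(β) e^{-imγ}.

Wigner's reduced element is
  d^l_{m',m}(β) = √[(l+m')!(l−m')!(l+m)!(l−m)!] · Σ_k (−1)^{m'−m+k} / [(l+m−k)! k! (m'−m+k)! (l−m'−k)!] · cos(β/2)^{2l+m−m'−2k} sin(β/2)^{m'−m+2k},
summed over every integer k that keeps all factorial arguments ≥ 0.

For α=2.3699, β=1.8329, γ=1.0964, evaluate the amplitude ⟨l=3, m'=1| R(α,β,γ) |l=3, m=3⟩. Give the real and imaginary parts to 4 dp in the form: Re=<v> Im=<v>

Re=0.2715 Im=0.1955

First d^3_{1,3}(β=1.8329), then the phase factors e^{-i(1)α} and e^{-i(3)γ}:
With c≡cos(β/2)=0.608641 and s≡sin(β/2)=0.793446, N=[24·2·720·1]^{1/2}=185.903201
The bounds max(0,m−m')=2 and min(l+m,l−m')=2 give 1 term
  k=2: (−1)^0·185.9032/(48)·0.6086^4·0.7934^2 = +0.334599
d^3_{1,3}(1.8329) = +0.334599
Attach z-rotation phases: D = e^{-i(1)(2.3699)}·(+0.334599)·e^{-i(3)(1.0964)} = +0.271526+0.195525i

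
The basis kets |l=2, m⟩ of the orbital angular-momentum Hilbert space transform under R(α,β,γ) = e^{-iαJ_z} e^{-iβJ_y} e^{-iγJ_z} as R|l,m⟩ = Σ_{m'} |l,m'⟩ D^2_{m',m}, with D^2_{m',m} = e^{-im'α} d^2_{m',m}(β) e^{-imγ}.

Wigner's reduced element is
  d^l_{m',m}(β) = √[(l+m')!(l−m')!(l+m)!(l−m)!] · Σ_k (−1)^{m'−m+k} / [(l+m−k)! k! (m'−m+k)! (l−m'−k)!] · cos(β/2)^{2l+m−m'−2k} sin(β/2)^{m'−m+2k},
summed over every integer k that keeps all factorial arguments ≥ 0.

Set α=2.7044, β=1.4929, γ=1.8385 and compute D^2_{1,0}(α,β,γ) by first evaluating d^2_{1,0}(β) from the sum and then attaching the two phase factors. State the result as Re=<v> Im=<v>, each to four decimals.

First d^2_{1,0}(β=1.4929), then the phase factors e^{-i(1)α} and e^{-i(0)γ}:
Half-angle: c=0.734104, s=0.679037. N=√(6·1·2·2)=4.898979
k: max(0,(0)−(1))=0 … min(2+(0),2−(1))=1
  k=0: (−1)^1·4.8990/(2)·0.7341^3·0.6790^1 = -0.658024
  k=1: (−1)^2·4.8990/(2)·0.7341^1·0.6790^3 = +0.563007
d^2_{1,0}(1.4929) = -0.658024 +0.563007 = -0.095018
Attach z-rotation phases: D = e^{-i(1)(2.7044)}·(-0.095018)·e^{-i(0)(1.8385)} = +0.086081+0.040230i

Re=0.0861 Im=0.0402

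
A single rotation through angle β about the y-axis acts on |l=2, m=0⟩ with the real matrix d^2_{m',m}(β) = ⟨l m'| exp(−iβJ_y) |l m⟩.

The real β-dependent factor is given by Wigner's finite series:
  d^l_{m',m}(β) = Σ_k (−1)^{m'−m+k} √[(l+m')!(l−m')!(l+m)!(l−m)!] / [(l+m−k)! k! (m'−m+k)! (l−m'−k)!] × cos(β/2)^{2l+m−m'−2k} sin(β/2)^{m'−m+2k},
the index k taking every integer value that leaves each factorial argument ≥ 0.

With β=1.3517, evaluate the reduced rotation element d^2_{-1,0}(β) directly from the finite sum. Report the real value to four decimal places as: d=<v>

d^2_{-1,0}(β=1.3517) via Wigner's sum:
Half-angle: c=0.780176, s=0.625561. N=√(1·6·2·2)=4.898979
Admissible k: 1..2 (factorial args all ≥0)
  k=1: (−1)^0·4.8990/(2)·0.7802^3·0.6256^1 = +0.727649
  k=2: (−1)^1·4.8990/(2)·0.7802^1·0.6256^3 = -0.467817
d^2_{-1,0}(1.3517) = +0.727649 -0.467817 = +0.259832

d=0.2598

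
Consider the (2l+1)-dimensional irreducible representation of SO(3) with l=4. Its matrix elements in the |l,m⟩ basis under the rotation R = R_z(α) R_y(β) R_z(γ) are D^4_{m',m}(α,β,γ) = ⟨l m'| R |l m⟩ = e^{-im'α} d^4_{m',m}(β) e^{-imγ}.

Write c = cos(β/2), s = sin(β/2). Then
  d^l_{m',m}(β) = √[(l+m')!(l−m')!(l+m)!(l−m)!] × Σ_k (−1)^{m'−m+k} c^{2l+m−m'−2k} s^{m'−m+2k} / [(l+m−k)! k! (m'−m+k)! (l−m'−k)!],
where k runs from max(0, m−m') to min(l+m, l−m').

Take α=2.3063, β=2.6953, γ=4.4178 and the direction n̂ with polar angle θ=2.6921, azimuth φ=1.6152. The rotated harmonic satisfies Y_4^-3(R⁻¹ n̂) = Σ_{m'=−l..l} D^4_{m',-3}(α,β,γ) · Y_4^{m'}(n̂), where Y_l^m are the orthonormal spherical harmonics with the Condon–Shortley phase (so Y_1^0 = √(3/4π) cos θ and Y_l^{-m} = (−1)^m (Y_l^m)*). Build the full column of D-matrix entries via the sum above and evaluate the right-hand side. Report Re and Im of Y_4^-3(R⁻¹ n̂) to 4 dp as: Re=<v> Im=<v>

Re=-0.0065 Im=-0.0285

Need the full column D^4_{m',-3} for m'=−4..4 at α=2.3063, β=2.6953, γ=4.4178.
cos(β/2)=0.221299, sin(β/2)=0.975206
d^4_{-4,-3}: single k=1 term ⇒ +0.000072;  D = -0.000063-0.000034i
d^4_{-3,-3}: k∈[0..1] ⇒ +0.000006 -0.000782 = -0.000776;  D = -0.000191-0.000752i
d^4_{-2,-3}: k∈[0..1] ⇒ -0.000095 +0.005526 = +0.005431;  D = +0.003009-0.004521i
d^4_{-1,-3}: k∈[0..1] ⇒ +0.000887 -0.028696 = -0.027809;  D = +0.027504-0.004108i
d^4_{0,-3}: k∈[0..1] ⇒ -0.005824 +0.113106 = +0.107281;  D = +0.082943+0.068042i
d^4_{1,-3}: k∈[0..1] ⇒ +0.028696 -0.334355 = -0.305659;  D = +0.014811+0.305300i
d^4_{2,-3}: k∈[0..1] ⇒ -0.107301 +0.694573 = +0.587272;  D = -0.415853+0.414674i
d^4_{3,-3}: k∈[0..1] ⇒ +0.294873 -0.818033 = -0.523160;  D = -0.522471-0.026834i
d^4_{4,-3}: single k=0 term ⇒ -0.525048;  D = +0.331854+0.406876i
Y_4^{m'}(θ=2.6921,φ=1.6152) and Σ D·Y over m':
  (-0.0001-0.0000i)·(+0.0155-0.0028i)  (-0.0002-0.0008i)·(-0.0123-0.0917i)  (+0.0030-0.0045i)·(-0.2943+0.0262i)  (+0.0275-0.0041i)·(+0.0220+0.4954i)  (+0.0829+0.0680i)·(+0.1794+0.0000i)  (+0.0148+0.3053i)·(-0.0220+0.4954i)  (-0.4159+0.4147i)·(-0.2943-0.0262i)  (-0.5225-0.0268i)·(+0.0123-0.0917i)  (+0.3319+0.4069i)·(+0.0155+0.0028i)
Y_4^-3(R⁻¹ n̂) = -0.006489-0.028550i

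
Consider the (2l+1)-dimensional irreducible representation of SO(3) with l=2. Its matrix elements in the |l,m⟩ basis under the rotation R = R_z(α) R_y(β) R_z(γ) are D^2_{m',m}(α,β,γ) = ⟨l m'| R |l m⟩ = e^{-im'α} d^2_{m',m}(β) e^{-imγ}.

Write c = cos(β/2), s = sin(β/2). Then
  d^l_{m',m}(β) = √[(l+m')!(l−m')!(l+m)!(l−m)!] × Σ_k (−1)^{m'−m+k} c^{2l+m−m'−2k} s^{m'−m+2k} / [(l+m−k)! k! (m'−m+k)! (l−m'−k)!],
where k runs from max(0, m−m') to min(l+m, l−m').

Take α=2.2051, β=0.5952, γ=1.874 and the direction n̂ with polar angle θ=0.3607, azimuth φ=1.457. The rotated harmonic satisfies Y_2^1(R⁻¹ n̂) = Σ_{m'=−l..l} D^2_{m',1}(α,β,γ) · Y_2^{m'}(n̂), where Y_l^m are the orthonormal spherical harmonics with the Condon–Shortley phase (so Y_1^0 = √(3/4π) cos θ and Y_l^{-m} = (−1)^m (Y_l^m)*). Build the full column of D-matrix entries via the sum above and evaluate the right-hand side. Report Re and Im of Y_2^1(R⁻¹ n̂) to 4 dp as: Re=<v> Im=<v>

Need the full column D^2_{m',1} for m'=−2..2 at α=2.2051, β=0.5952, γ=1.874.
cos(β/2)=0.956043, sin(β/2)=0.293227
d^2_{-2,1}: single k=3 term ⇒ +0.048208;  D = -0.039640+0.027434i
d^2_{-1,1}: k∈[2..3] ⇒ +0.235767 -0.007393 = +0.228374;  D = +0.215970+0.074241i
d^2_{0,1}: k∈[1..2] ⇒ +0.627641 -0.059042 = +0.568599;  D = -0.169772-0.542662i
d^2_{1,1}: k∈[0..1] ⇒ +0.835429 -0.235767 = +0.599662;  D = -0.354880+0.483379i
d^2_{2,1}: single k=0 term ⇒ -0.512467;  D = -0.512466+0.000520i
Y_2^{m'}(θ=0.3607,φ=1.457) and Σ D·Y over m':
  (-0.0396+0.0274i)·(-0.0469-0.0109i)  (+0.2160+0.0742i)·(+0.0290-0.2535i)  (-0.1698-0.5427i)·(+0.5129+0.0000i)  (-0.3549+0.4834i)·(-0.0290-0.2535i)  (-0.5125+0.0005i)·(-0.0469+0.0109i)
Y_2^1(R⁻¹ n̂) = +0.096961-0.261434i

Re=0.0970 Im=-0.2614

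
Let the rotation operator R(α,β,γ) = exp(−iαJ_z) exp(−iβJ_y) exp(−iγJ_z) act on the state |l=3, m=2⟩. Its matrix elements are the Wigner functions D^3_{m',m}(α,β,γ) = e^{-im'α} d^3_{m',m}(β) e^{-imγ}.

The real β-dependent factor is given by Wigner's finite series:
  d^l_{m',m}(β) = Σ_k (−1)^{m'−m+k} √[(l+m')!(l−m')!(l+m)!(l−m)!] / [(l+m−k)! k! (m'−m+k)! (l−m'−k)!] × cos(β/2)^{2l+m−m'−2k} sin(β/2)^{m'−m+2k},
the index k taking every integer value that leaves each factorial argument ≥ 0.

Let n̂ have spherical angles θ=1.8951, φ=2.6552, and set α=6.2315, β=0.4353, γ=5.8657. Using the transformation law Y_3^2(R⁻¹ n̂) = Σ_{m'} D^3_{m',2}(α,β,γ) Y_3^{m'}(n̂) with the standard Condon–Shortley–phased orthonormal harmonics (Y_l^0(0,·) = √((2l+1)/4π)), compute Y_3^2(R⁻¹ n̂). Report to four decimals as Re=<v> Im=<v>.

Need the full column D^3_{m',2} for m'=−3..3 at α=6.2315, β=0.4353, γ=5.8657.
cos(β/2)=0.976408, sin(β/2)=0.215936
d^3_{-3,2}: single k=5 term ⇒ +0.001123;  D = +0.000873+0.000706i
d^3_{-2,2}: k∈[4..5] ⇒ +0.010364 -0.000101 = +0.010263;  D = +0.007637+0.006856i
d^3_{-1,2}: k∈[3..4] ⇒ +0.059278 -0.001450 = +0.057829;  D = +0.040977+0.040805i
d^3_{0,2}: k∈[2..3] ⇒ +0.232131 -0.011353 = +0.220778;  D = +0.148186+0.163658i
d^3_{1,2}: k∈[1..2] ⇒ +0.606010 -0.059278 = +0.546732;  D = +0.345539+0.423697i
d^3_{2,2}: k∈[0..1] ⇒ +0.866537 -0.211906 = +0.654631;  D = +0.386970+0.528011i
d^3_{3,2}: single k=0 term ⇒ -0.469414;  D = -0.257552-0.392449i
Y_3^{m'}(θ=1.8951,φ=2.6552) and Σ D·Y over m':
  (+0.0009+0.0007i)·(-0.0396-0.3531i)  (+0.0076+0.0069i)·(-0.1647-0.2418i)  (+0.0410+0.0408i)·(+0.1333+0.0705i)  (+0.1482+0.1637i)·(+0.2964+0.0000i)  (+0.3455+0.4237i)·(-0.1333+0.0705i)  (+0.3870+0.5280i)·(-0.1647+0.2418i)  (-0.2576-0.3924i)·(+0.0396-0.3531i)
Y_3^2(R⁻¹ n̂) = -0.369012+0.103398i

Re=-0.3690 Im=0.1034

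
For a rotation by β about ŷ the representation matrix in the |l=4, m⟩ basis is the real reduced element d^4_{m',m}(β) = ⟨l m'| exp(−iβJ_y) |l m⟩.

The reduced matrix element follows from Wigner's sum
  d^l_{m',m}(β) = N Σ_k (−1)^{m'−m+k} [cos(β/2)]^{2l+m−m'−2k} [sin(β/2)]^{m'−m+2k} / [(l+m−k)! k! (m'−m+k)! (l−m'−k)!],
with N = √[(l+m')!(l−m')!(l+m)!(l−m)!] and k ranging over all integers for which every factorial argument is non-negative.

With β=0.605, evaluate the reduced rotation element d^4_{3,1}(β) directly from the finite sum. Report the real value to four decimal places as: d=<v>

d=0.4465

d^4_{3,1}(β=0.605) via Wigner's sum:
c=cos(0.605/2)=0.954595, s=sin(0.605/2)=0.297908; N=√[5040·1·120·6]=1904.940944
k∈{0,1} keeps every argument non-negative
  k=0: (−1)^2·1904.9409/(240)·0.9546^6·0.2979^2 = +0.533025
  k=1: (−1)^3·1904.9409/(144)·0.9546^4·0.2979^4 = -0.086521
d^4_{3,1}(0.605) = +0.533025 -0.086521 = +0.446504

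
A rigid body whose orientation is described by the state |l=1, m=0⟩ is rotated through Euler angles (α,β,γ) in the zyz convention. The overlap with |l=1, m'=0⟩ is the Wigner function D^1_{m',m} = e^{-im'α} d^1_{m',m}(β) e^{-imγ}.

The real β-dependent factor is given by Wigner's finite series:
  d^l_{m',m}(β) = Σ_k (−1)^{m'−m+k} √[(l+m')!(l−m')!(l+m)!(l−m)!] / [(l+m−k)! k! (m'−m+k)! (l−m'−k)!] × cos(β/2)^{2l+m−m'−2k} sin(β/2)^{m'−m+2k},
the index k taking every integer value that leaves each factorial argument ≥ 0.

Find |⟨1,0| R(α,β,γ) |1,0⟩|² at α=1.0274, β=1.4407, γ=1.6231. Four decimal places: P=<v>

Split into d^1_{0,0}(β=1.4407) × two z-phases.
c=cos(1.4407/2)=0.751575, s=sin(1.4407/2)=0.659648; N=√[1·1·1·1]=1.000000
k: max(0,(0)−(0))=0 … min(1+(0),1−(0))=1
  k=0: (−1)^0·1.0000/(1)·0.7516^2·0.6596^0 = +0.564865
  k=1: (−1)^1·1.0000/(1)·0.7516^0·0.6596^2 = -0.435135
d^1_{0,0}(1.4407) = +0.564865 -0.435135 = +0.129730
|D^1_{0,0}|² = |d^1_{0,0}(β)|² = (+0.129730)² = 0.016830 (the z-rotation phases have unit modulus)

P=0.0168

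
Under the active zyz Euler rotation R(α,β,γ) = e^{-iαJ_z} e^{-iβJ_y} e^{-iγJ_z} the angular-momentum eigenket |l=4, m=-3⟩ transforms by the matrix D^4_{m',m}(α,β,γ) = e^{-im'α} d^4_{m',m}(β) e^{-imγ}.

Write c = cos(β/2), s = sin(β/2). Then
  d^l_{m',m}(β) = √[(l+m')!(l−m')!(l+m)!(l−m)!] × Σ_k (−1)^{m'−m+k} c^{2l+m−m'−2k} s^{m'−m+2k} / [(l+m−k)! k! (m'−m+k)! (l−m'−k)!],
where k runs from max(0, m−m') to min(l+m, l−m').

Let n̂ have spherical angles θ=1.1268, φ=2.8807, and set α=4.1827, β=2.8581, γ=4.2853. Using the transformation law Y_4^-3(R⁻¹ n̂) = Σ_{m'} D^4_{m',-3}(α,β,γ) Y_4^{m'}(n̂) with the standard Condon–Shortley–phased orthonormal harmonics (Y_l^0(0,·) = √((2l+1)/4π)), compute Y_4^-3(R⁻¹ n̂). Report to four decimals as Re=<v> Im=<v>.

Re=-0.3541 Im=0.0475

Need the full column D^4_{m',-3} for m'=−4..4 at α=4.1827, β=2.8581, γ=4.2853.
cos(β/2)=0.141272, sin(β/2)=0.989971
d^4_{-4,-3}: single k=1 term ⇒ +0.000003;  D = -0.000001-0.000003i
d^4_{-3,-3}: k∈[0..1] ⇒ +0.000000 -0.000055 = -0.000054;  D = -0.000052-0.000015i
d^4_{-2,-3}: k∈[0..1] ⇒ -0.000004 +0.000613 = +0.000609;  D = -0.000437+0.000424i
d^4_{-1,-3}: k∈[0..1] ⇒ +0.000062 -0.005061 = -0.004999;  D = +0.001189+0.004856i
d^4_{0,-3}: k∈[0..1] ⇒ -0.000646 +0.031721 = +0.031075;  D = +0.029782+0.008872i
d^4_{1,-3}: k∈[0..1] ⇒ +0.005061 -0.149114 = -0.144053;  D = +0.105247-0.098358i
d^4_{2,-3}: k∈[0..1] ⇒ -0.030093 +0.492581 = +0.462487;  D = -0.101781-0.451149i
d^4_{3,-3}: k∈[0..1] ⇒ +0.131506 -0.922527 = -0.791021;  D = -0.753845-0.239650i
d^4_{4,-3}: single k=0 term ⇒ -0.372356;  D = +0.276647-0.249229i
Y_4^{m'}(θ=1.1268,φ=2.8807) and Σ D·Y over m':
  (-0.0000-0.0000i)·(+0.1481+0.2543i)  (-0.0001-0.0000i)·(-0.2807-0.2792i)  (-0.0004+0.0004i)·(+0.0690+0.0396i)  (+0.0012+0.0049i)·(+0.3029+0.0809i)  (+0.0298+0.0089i)·(-0.1422+0.0000i)  (+0.1052-0.0984i)·(-0.3029+0.0809i)  (-0.1018-0.4511i)·(+0.0690-0.0396i)  (-0.7538-0.2396i)·(+0.2807-0.2792i)  (+0.2766-0.2492i)·(+0.1481-0.2543i)
Y_4^-3(R⁻¹ n̂) = -0.354099+0.047503i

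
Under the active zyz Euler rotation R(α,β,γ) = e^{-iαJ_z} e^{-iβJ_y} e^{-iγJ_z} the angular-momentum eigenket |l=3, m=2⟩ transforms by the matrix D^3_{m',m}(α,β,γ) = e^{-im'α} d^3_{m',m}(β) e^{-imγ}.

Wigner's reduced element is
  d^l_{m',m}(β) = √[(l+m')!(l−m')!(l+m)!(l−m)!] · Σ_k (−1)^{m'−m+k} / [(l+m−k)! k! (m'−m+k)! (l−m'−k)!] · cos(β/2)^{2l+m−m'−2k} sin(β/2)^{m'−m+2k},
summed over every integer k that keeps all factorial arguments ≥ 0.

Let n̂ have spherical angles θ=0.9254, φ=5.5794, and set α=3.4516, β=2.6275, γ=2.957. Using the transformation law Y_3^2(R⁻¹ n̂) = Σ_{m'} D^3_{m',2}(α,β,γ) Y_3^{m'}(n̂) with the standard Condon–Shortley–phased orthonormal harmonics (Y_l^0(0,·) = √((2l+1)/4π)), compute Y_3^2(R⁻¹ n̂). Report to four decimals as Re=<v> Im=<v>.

Need the full column D^3_{m',2} for m'=−3..3 at α=3.4516, β=2.6275, γ=2.957.
cos(β/2)=0.254225, sin(β/2)=0.967145
d^3_{-3,2}: single k=5 term ⇒ +0.526929;  D = -0.141355-0.507615i
d^3_{-2,2}: k∈[4..5] ⇒ +0.282731 -0.818370 = -0.535639;  D = -0.294258-0.447573i
d^3_{-1,2}: k∈[3..4] ⇒ +0.094007 -0.680262 = -0.586255;  D = +0.456154+0.368265i
d^3_{0,2}: k∈[2..3] ⇒ +0.021400 -0.309716 = -0.288316;  D = -0.268890-0.104040i
d^3_{1,2}: k∈[1..2] ⇒ +0.003248 -0.094007 = -0.090759;  D = +0.090600+0.005368i
d^3_{2,2}: k∈[0..1] ⇒ +0.000270 -0.019536 = -0.019266;  D = -0.018663+0.004782i
d^3_{3,2}: single k=0 term ⇒ -0.002516;  D = +0.002130-0.001338i
Y_3^{m'}(θ=0.9254,φ=5.5794) and Σ D·Y over m':
  (-0.1414-0.5076i)·(-0.1095+0.1824i)  (-0.2943-0.4476i)·(+0.0638+0.3871i)  (+0.4562+0.3683i)·(+0.1593+0.1352i)  (-0.2689-0.1040i)·(-0.2673+0.0000i)  (+0.0906+0.0054i)·(-0.1593+0.1352i)  (-0.0187+0.0048i)·(+0.0638-0.3871i)  (+0.0021-0.0013i)·(+0.1095+0.1824i)
Y_3^2(R⁻¹ n̂) = +0.343278+0.054629i

Re=0.3433 Im=0.0546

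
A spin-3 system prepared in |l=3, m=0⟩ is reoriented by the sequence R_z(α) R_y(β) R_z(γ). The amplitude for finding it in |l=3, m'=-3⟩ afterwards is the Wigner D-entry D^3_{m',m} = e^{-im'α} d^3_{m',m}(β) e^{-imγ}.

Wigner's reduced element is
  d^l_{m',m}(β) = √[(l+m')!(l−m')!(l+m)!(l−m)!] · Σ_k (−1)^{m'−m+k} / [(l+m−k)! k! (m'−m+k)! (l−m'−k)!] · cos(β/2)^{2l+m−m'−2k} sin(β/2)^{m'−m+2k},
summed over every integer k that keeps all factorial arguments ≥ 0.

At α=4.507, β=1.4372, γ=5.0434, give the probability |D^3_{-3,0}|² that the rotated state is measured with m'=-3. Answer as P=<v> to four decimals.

P=0.2962

D^3_{-3,0}(4.507,1.4372,5.0434) = e^{-i·-3·4.507}·d^3_{-3,0}(1.4372)·e^{-i·0·5.0434}. Compute d first:
With c≡cos(β/2)=0.752728 and s≡sin(β/2)=0.658331, N=[1·720·6·6]^{1/2}=160.996894
k∈{3} keeps every argument non-negative
  k=3: (−1)^0·160.9969/(36)·0.7527^3·0.6583^3 = +0.544206
d^3_{-3,0}(1.4372) = +0.544206
|D^3_{-3,0}|² = |d^3_{-3,0}(β)|² = (+0.544206)² = 0.296160 (the z-rotation phases have unit modulus)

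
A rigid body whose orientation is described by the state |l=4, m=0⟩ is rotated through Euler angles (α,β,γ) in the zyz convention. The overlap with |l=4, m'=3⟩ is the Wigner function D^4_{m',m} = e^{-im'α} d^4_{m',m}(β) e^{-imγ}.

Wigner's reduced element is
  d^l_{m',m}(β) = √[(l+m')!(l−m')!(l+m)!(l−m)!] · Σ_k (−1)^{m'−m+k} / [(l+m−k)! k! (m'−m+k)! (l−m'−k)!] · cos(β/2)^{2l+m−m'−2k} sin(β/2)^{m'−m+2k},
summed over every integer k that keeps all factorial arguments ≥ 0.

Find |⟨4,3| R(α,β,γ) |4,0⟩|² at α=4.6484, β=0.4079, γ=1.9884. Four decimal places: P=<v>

P=0.0072

D^4_{3,0}(4.6484,0.4079,1.9884) = e^{-i·3·4.6484}·d^4_{3,0}(0.4079)·e^{-i·0·1.9884}. Compute d first:
Half-angle: c=0.979274, s=0.202539. N=√(5040·1·24·24)=1703.830978
Admissible k: 0..1 (factorial args all ≥0)
  k=0: (−1)^3·1703.8310/(144)·0.9793^5·0.2025^3 = -0.088534
  k=1: (−1)^4·1703.8310/(144)·0.9793^3·0.2025^5 = +0.003787
d^4_{3,0}(0.4079) = -0.088534 +0.003787 = -0.084747
|D^4_{3,0}|² = |d^4_{3,0}(β)|² = (-0.084747)² = 0.007182 (the z-rotation phases have unit modulus)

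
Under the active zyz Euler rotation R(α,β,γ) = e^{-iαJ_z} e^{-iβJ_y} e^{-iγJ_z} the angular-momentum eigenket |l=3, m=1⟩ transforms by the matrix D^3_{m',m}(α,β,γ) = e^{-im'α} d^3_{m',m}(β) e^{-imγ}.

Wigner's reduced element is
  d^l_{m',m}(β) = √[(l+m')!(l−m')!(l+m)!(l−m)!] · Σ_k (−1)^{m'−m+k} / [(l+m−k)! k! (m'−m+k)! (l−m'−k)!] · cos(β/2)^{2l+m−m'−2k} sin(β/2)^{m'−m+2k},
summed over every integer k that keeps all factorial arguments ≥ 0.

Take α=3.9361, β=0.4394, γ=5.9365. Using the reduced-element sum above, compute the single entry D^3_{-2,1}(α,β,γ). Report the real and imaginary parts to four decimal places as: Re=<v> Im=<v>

Re=-0.0212 Im=0.0554

D^3_{-2,1}(3.9361,0.4394,5.9365) = e^{-i·-2·3.9361}·d^3_{-2,1}(0.4394)·e^{-i·1·5.9365}. Compute d first:
With c≡cos(β/2)=0.975963 and s≡sin(β/2)=0.217937, N=[1·120·24·2]^{1/2}=75.894664
k: max(0,(1)−(-2))=3 … min(3+(1),3−(-2))=4
  k=3: (−1)^0·75.8947/(12)·0.9760^3·0.2179^3 = +0.060859
  k=4: (−1)^1·75.8947/(24)·0.9760^1·0.2179^5 = -0.001517
d^3_{-2,1}(0.4394) = +0.060859 -0.001517 = +0.059341
Phases: e^{-i·(-2)·3.9361}=-0.018217+0.999834i, e^{-i·(1)·5.9365}=+0.940504+0.339782i ⇒ D=-0.021176+0.055434i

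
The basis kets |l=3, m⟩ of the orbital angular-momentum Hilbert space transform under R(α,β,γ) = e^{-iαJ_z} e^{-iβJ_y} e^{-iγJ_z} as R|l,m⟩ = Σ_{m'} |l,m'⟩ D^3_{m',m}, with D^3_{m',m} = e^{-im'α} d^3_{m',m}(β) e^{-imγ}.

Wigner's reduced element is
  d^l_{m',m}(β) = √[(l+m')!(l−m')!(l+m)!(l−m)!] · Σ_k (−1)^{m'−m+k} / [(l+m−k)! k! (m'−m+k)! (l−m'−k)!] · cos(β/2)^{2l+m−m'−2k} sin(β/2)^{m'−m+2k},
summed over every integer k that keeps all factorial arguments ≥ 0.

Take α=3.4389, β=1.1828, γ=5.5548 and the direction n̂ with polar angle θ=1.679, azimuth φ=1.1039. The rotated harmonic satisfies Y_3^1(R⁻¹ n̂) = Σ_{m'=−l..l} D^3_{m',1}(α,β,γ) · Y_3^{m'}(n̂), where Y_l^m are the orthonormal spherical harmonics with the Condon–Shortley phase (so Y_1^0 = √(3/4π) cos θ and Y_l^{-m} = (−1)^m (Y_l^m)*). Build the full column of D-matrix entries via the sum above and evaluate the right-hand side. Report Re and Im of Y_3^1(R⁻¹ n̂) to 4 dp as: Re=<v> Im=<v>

Need the full column D^3_{m',1} for m'=−3..3 at α=3.4389, β=1.1828, γ=5.5548.
cos(β/2)=0.830161, sin(β/2)=0.557524
d^3_{-3,1}: single k=4 term ⇒ +0.257884;  D = +0.012763-0.257568i
d^3_{-2,1}: k∈[3..4] ⇒ +0.627057 -0.141410 = +0.485647;  D = +0.119114+0.470813i
d^3_{-1,1}: k∈[2..4] ⇒ +0.885783 -0.532682 +0.030032 = +0.383132;  D = -0.198657-0.327606i
d^3_{0,1}: k∈[1..3] ⇒ +0.761492 -1.030360 +0.154907 = -0.113961;  D = -0.085043-0.075860i
d^3_{1,1}: k∈[0..2] ⇒ +0.327321 -1.181044 +0.399512 = -0.454211;  D = +0.412658+0.189792i
d^3_{2,1}: k∈[0..1] ⇒ -0.695144 +0.627057 = -0.068087;  D = -0.067479-0.009081i
d^3_{3,1}: single k=0 term ⇒ +0.571770;  D = -0.564142+0.093089i
Y_3^{m'}(θ=1.679,φ=1.1039) and Σ D·Y over m':
  (+0.0128-0.2576i)·(-0.4040+0.0694i)  (+0.1191+0.4708i)·(+0.0649+0.0877i)  (-0.1987-0.3276i)·(-0.1362+0.2702i)  (-0.0850-0.0759i)·(+0.1186+0.0000i)  (+0.4127+0.1898i)·(+0.1362+0.2702i)  (-0.0675-0.0091i)·(+0.0649-0.0877i)  (-0.5641+0.0931i)·(+0.4040+0.0694i)
Y_3^1(R⁻¹ n̂) = -0.149999+0.269015i

Re=-0.1500 Im=0.2690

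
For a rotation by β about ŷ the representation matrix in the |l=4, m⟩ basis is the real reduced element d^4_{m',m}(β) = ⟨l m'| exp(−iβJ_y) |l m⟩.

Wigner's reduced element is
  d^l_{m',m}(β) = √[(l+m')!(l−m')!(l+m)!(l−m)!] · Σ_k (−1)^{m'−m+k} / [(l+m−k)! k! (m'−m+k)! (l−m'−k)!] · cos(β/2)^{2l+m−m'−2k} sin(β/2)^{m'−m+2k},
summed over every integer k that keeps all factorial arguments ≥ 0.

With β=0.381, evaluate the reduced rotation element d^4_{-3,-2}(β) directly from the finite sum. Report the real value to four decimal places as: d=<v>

d=0.5539

d^4_{-3,-2}(β=0.381) via Wigner's sum:
Half-angle: c=0.981910, s=0.189350. N=√(1·5040·2·720)=2693.993318
k∈{1,2} keeps every argument non-negative
  k=1: (−1)^0·2693.9933/(720)·0.9819^7·0.1893^1 = +0.623490
  k=2: (−1)^1·2693.9933/(240)·0.9819^5·0.1893^3 = -0.069557
d^4_{-3,-2}(0.381) = +0.623490 -0.069557 = +0.553934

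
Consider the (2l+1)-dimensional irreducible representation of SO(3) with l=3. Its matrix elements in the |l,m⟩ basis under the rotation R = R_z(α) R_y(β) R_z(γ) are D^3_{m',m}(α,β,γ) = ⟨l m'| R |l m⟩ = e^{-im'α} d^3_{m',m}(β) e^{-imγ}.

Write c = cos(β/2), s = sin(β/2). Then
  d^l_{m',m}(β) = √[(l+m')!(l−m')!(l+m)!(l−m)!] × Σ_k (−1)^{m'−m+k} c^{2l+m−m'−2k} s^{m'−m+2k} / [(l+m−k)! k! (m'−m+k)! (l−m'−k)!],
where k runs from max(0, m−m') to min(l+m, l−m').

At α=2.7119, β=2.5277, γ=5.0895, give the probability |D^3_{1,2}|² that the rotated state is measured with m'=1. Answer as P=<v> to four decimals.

First d^3_{1,2}(β=2.5277), then the phase factors e^{-i(1)α} and e^{-i(2)γ}:
With c≡cos(β/2)=0.302149 and s≡sin(β/2)=0.953261, N=[24·2·120·1]^{1/2}=75.894664
k∈{1,2} keeps every argument non-negative
  k=1: (−1)^0·75.8947/(24)·0.3021^5·0.9533^1 = +0.007591
  k=2: (−1)^1·75.8947/(12)·0.3021^3·0.9533^3 = -0.151122
d^3_{1,2}(2.5277) = +0.007591 -0.151122 = -0.143531
|D^3_{1,2}|² = |d^3_{1,2}(β)|² = (-0.143531)² = 0.020601 (the z-rotation phases have unit modulus)

P=0.0206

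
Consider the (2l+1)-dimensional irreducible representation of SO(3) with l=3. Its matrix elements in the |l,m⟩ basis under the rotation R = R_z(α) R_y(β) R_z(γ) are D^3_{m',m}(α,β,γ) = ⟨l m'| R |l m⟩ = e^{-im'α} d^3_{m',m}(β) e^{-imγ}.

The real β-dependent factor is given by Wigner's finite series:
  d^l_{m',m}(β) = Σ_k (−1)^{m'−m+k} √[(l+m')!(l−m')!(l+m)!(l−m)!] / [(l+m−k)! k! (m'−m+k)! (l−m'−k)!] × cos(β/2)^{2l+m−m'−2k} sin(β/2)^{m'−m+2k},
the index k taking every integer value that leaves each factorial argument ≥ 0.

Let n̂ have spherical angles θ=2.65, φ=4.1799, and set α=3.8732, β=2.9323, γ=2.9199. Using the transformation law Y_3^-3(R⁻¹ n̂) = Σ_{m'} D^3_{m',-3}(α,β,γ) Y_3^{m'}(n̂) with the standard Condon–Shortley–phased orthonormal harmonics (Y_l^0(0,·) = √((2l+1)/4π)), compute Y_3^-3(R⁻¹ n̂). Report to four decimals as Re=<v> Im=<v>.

Re=0.0070 Im=0.0080

Need the full column D^3_{m',-3} for m'=−3..3 at α=3.8732, β=2.9323, γ=2.9199.
cos(β/2)=0.104455, sin(β/2)=0.994530
d^3_{-3,-3}: single k=0 term ⇒ +0.000001;  D = +0.000000+0.000001i
d^3_{-2,-3}: single k=0 term ⇒ -0.000030;  D = +0.000021+0.000022i
d^3_{-1,-3}: single k=0 term ⇒ +0.000456;  D = +0.000455+0.000030i
d^3_{0,-3}: single k=0 term ⇒ -0.005014;  D = +0.003945-0.003094i
d^3_{1,-3}: single k=0 term ⇒ +0.041341;  D = +0.007162-0.040716i
d^3_{2,-3}: single k=0 term ⇒ -0.248940;  D = -0.131705-0.211246i
d^3_{3,-3}: single k=0 term ⇒ +0.967623;  D = -0.929485-0.268982i
Y_3^{m'}(θ=2.65,φ=4.1799) and Σ D·Y over m':
  (+0.0000+0.0000i)·(+0.0439+0.0012i)  (+0.0000+0.0000i)·(+0.0973+0.1756i)  (+0.0005+0.0000i)·(-0.2235+0.3793i)  (+0.0039-0.0031i)·(-0.2915+0.0000i)  (+0.0072-0.0407i)·(+0.2235+0.3793i)  (-0.1317-0.2112i)·(+0.0973-0.1756i)  (-0.9295-0.2690i)·(-0.0439+0.0012i)
Y_3^-3(R⁻¹ n̂) = +0.006959+0.007982i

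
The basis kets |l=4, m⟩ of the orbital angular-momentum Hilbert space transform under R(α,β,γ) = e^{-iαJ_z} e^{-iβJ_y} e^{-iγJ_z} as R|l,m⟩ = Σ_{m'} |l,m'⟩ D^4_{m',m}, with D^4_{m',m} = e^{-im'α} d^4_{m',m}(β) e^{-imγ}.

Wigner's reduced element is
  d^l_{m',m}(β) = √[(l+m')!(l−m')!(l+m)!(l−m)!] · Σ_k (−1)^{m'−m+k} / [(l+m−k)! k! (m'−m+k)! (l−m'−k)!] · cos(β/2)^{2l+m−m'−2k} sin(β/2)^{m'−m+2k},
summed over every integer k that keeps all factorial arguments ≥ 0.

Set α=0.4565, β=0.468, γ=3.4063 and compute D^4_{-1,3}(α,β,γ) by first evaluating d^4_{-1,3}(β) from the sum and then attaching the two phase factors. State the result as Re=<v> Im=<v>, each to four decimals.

First d^4_{-1,3}(β=0.468), then the phase factors e^{-i(-1)α} and e^{-i(3)γ}:
With c≡cos(β/2)=0.972747 and s≡sin(β/2)=0.231870, N=[6·120·5040·1]^{1/2}=1904.940944
k: max(0,(3)−(-1))=4 … min(4+(3),4−(-1))=5
  k=4: (−1)^0·1904.9409/(144)·0.9727^4·0.2319^4 = +0.034237
  k=5: (−1)^1·1904.9409/(240)·0.9727^2·0.2319^6 = -0.001167
d^4_{-1,3}(0.468) = +0.034237 -0.001167 = +0.033070
Attach z-rotation phases: D = e^{-i(-1)(0.4565)}·(+0.033070)·e^{-i(3)(3.4063)} = -0.031203+0.010954i

Re=-0.0312 Im=0.0110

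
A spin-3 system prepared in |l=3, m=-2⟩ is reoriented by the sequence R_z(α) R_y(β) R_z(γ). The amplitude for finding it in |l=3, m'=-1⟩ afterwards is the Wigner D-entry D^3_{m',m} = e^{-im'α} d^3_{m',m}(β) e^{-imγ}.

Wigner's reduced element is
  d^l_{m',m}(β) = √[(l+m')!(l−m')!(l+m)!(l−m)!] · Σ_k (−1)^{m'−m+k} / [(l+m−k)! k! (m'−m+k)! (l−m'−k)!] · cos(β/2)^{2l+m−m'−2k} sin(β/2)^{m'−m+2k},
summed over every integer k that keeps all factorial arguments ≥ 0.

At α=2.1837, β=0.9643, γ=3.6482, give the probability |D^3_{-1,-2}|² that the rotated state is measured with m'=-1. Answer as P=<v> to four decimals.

P=0.1311

D^3_{-1,-2}(2.1837,0.9643,3.6482) = e^{-i·-1·2.1837}·d^3_{-1,-2}(0.9643)·e^{-i·-2·3.6482}. Compute d first:
Half-angle: c=0.886000, s=0.463685. N=√(2·24·1·120)=75.894664
The bounds max(0,m−m')=0 and min(l+m,l−m')=1 give 2 terms
  k=0: (−1)^1·75.8947/(24)·0.8860^5·0.4637^1 = -0.800556
  k=1: (−1)^2·75.8947/(12)·0.8860^3·0.4637^3 = +0.438531
d^3_{-1,-2}(0.9643) = -0.800556 +0.438531 = -0.362025
|D^3_{-1,-2}|² = |d^3_{-1,-2}(β)|² = (-0.362025)² = 0.131062 (the z-rotation phases have unit modulus)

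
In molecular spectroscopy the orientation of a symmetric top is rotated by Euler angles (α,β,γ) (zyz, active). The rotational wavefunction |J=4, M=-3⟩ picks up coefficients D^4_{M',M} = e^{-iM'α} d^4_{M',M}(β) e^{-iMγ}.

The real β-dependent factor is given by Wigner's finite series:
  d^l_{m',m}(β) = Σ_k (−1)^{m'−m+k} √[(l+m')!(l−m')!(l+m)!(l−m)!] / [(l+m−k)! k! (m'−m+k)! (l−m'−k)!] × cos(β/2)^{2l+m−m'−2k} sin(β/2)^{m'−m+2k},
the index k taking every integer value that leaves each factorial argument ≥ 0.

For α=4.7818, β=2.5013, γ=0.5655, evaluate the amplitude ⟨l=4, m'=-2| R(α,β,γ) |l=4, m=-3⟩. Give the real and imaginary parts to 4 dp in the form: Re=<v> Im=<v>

Re=0.0075 Im=-0.0276

D^4_{-2,-3}(4.7818,2.5013,0.5655) = e^{-i·-2·4.7818}·d^4_{-2,-3}(2.5013)·e^{-i·-3·0.5655}. Compute d first:
c=cos(2.5013/2)=0.314705, s=sin(2.5013/2)=0.949189; N=√[2·720·1·5040]=2693.993318
The bounds max(0,m−m')=0 and min(l+m,l−m')=1 give 2 terms
  k=0: (−1)^1·2693.9933/(720)·0.3147^7·0.9492^1 = -0.001086
  k=1: (−1)^2·2693.9933/(240)·0.3147^5·0.9492^3 = +0.029632
d^4_{-2,-3}(2.5013) = -0.001086 +0.029632 = +0.028546
D = (-0.990380-0.138377i)·(+0.028546)·(-0.125373+0.992110i) = +0.007464-0.027554i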